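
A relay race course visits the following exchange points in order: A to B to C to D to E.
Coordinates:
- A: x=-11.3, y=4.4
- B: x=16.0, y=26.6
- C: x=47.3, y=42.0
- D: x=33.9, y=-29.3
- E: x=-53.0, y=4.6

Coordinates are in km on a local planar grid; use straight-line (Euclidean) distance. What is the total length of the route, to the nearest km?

236 km

Leg distances:
A→B: 35.2 km  (cumulative 35.2 km)
B→C: 34.9 km  (cumulative 70.1 km)
C→D: 72.5 km  (cumulative 142.6 km)
D→E: 93.3 km  (cumulative 235.9 km)
Total route length ≈ 236 km.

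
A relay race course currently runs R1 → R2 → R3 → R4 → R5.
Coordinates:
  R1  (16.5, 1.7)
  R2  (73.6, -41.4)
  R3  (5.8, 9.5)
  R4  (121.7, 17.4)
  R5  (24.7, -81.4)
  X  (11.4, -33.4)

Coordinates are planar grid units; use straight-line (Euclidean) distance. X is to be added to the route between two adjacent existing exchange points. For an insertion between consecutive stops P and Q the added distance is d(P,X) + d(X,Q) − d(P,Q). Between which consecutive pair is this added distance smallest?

Added distance for inserting X between each consecutive pair:
R1–R2: 26.6
R2–R3: 21.2
R3–R4: 48.5
R4–R5: 32.8
Smallest added distance is 21.2, inserting between R2 and R3.

between R2 and R3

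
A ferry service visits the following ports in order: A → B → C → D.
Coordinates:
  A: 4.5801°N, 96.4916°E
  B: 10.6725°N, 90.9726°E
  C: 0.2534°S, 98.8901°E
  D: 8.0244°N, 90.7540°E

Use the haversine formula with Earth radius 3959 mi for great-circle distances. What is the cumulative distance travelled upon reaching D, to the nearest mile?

Leg distances:
A→B: 565.6 mi  (cumulative 565.6 mi)
B→C: 930.5 mi  (cumulative 1496.1 mi)
C→D: 800.7 mi  (cumulative 2296.9 mi)
Cumulative distance at D ≈ 2297 mi.

2297 mi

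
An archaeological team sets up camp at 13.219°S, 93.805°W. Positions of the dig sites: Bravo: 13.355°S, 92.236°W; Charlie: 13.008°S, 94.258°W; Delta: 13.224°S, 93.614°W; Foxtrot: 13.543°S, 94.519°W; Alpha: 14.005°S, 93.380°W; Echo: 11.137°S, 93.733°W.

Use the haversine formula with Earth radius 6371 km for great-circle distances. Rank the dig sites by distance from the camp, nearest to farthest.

Delta, Charlie, Foxtrot, Alpha, Bravo, Echo

Distances from the camp:
Delta 13.224°S, 93.614°W: 20.7 km
Charlie 13.008°S, 94.258°W: 54.4 km
Foxtrot 13.543°S, 94.519°W: 85.2 km
Alpha 14.005°S, 93.380°W: 98.7 km
Bravo 13.355°S, 92.236°W: 170.5 km
Echo 11.137°S, 93.733°W: 231.6 km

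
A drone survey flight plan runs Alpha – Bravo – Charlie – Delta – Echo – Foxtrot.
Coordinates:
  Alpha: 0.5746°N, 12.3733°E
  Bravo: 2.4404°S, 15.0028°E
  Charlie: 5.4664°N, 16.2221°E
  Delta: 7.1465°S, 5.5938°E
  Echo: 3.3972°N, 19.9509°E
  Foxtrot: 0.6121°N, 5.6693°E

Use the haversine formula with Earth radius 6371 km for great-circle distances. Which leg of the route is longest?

Leg distances:
Alpha→Bravo: 444.8 km
Bravo→Charlie: 889.6 km
Charlie→Delta: 1832.4 km
Delta→Echo: 1978.2 km
Echo→Foxtrot: 1616.8 km
The longest leg is Delta–Echo at 1978.2 km.

Delta–Echo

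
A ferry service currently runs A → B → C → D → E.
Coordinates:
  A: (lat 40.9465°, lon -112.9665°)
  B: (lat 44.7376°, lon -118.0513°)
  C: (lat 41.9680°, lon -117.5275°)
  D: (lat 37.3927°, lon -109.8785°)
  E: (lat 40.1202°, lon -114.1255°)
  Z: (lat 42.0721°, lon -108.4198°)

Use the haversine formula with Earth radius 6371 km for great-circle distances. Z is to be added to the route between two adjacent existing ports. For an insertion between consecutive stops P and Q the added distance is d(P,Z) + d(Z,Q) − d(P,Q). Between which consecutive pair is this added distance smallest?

between C and D

Added distance for inserting Z between each consecutive pair:
A–B: 639.6 km
B–C: 1273.2 km
C–D: 458.7 km
D–E: 583.0 km
Smallest added distance is 458.7 km, inserting between C and D.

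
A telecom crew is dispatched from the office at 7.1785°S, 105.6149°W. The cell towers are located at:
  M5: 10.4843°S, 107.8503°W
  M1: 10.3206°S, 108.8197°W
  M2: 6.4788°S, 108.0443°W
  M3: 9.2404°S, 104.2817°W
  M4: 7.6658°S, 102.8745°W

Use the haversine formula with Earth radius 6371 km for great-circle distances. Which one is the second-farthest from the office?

M5

Distance to each, sorted:
M1: 496.1 km
M5: 442.1 km
M4: 307.0 km
M2: 279.3 km
M3: 272.2 km
The second-farthest is M5 at 442.1 km.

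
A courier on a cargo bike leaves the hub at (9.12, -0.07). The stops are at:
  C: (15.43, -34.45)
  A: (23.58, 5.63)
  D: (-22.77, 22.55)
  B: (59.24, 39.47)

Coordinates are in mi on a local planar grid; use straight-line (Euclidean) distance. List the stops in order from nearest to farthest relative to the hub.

A, C, D, B

Distance from the hub at (9.12, -0.07) to each:
A (23.58, 5.63): 15.5 mi
C (15.43, -34.45): 35.0 mi
D (-22.77, 22.55): 39.1 mi
B (59.24, 39.47): 63.8 mi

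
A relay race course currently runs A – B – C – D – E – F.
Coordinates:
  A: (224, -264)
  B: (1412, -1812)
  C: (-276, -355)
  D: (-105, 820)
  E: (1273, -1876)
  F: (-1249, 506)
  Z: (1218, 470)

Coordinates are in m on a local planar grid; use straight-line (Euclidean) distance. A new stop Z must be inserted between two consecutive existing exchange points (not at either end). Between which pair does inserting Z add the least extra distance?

Added distance for inserting Z between each consecutive pair:
A–B: 1574.5 m
B–C: 1767.0 m
C–D: 1887.8 m
D–E: 687.4 m
E–F: 1344.8 m
Smallest added distance is 687.4 m, inserting between D and E.

between D and E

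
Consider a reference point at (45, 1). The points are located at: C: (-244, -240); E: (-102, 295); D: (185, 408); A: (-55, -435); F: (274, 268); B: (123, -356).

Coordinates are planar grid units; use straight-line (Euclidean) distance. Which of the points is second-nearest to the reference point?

F

Distances from the reference point ((45, 1)):
E: 328.7
F: 351.8
B: 365.4
C: 376.3
D: 430.4
A: 447.3
The second-nearest is F at 351.8.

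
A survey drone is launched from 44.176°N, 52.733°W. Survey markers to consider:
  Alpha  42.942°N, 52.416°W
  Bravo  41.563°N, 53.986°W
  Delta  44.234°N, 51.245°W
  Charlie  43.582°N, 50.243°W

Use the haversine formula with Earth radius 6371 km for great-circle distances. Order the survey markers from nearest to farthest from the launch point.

Computing each great-circle distance from 44.176°N, 52.733°W:
Delta 44.234°N, 51.245°W: 118.8 km
Alpha 42.942°N, 52.416°W: 139.6 km
Charlie 43.582°N, 50.243°W: 210.2 km
Bravo 41.563°N, 53.986°W: 308.0 km

Delta, Alpha, Charlie, Bravo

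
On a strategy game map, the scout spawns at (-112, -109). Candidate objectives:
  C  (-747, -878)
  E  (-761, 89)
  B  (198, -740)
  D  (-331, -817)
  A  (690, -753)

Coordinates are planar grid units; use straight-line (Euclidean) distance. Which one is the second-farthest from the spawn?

C

Distance to each, sorted:
A: 1028.6
C: 997.3
D: 741.1
B: 703.0
E: 678.5
The second-farthest is C at 997.3.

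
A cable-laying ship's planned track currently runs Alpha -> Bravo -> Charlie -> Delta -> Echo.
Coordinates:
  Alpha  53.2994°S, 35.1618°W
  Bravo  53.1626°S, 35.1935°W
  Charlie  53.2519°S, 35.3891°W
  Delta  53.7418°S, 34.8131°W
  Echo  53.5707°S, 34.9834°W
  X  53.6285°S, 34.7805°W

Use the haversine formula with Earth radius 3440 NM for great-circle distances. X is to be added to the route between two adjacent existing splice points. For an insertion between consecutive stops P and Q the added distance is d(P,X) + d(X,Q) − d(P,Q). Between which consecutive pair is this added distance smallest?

between Charlie and Delta

Added distance for inserting X between each consecutive pair:
Alpha–Bravo: 47.4 NM
Bravo–Charlie: 54.2 NM
Charlie–Delta: 2.4 NM
Delta–Echo: 3.0 NM
Smallest added distance is 2.4 NM, inserting between Charlie and Delta.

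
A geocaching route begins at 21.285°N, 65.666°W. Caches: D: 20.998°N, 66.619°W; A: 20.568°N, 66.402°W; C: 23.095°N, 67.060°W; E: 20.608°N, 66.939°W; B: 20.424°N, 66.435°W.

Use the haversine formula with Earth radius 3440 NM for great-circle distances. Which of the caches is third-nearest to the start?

Distances from the start (21.285°N, 65.666°W):
D: 56.1 NM
A: 59.6 NM
B: 67.3 NM
E: 82.1 NM
C: 133.5 NM
The third-nearest is B at 67.3 NM.

B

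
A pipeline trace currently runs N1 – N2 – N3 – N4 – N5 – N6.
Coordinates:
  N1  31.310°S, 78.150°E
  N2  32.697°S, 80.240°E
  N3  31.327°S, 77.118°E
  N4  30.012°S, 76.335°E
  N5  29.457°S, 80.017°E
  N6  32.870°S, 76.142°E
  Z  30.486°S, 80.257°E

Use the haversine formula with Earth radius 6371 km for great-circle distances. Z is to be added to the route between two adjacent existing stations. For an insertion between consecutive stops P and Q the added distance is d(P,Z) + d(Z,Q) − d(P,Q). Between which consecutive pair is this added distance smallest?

Added distance for inserting Z between each consecutive pair:
N1–N2: 216.5 km
N2–N3: 228.2 km
N3–N4: 529.8 km
N4–N5: 136.3 km
N5–N6: 58.7 km
Smallest added distance is 58.7 km, inserting between N5 and N6.

between N5 and N6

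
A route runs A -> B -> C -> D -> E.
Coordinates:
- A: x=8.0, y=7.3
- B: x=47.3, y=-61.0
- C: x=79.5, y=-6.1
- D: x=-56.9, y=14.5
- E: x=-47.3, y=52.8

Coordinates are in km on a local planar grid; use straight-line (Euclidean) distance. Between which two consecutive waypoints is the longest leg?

C–D

Leg distances:
A→B: 78.8 km
B→C: 63.6 km
C→D: 137.9 km
D→E: 39.5 km
The longest leg is C–D at 137.9 km.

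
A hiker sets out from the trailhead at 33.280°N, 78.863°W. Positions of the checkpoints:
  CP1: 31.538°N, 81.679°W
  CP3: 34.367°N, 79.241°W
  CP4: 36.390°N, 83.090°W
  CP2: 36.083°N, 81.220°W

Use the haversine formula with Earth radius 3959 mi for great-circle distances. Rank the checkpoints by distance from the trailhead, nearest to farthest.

Computing each great-circle distance from 33.280°N, 78.863°W:
CP3 34.367°N, 79.241°W: 78.2 mi
CP1 31.538°N, 81.679°W: 203.6 mi
CP2 36.083°N, 81.220°W: 235.5 mi
CP4 36.390°N, 83.090°W: 321.9 mi

CP3, CP1, CP2, CP4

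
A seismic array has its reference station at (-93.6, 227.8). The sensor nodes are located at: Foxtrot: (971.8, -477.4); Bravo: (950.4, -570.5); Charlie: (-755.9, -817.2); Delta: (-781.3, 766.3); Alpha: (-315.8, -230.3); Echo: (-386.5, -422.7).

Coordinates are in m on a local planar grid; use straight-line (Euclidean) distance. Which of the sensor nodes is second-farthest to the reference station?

Foxtrot

Distance to each, sorted:
Bravo: 1314.2 m
Foxtrot: 1277.6 m
Charlie: 1237.2 m
Delta: 873.4 m
Echo: 713.4 m
Alpha: 509.1 m
The second-farthest is Foxtrot at 1277.6 m.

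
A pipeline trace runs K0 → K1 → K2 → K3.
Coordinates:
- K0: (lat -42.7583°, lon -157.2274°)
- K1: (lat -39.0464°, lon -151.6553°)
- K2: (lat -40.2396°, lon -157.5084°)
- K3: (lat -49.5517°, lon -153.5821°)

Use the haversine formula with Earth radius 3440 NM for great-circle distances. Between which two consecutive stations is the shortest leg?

Leg distances:
K0→K1: 336.9 NM
K1→K2: 279.9 NM
K2→K3: 583.3 NM
The shortest leg is K1–K2 at 279.9 NM.

K1–K2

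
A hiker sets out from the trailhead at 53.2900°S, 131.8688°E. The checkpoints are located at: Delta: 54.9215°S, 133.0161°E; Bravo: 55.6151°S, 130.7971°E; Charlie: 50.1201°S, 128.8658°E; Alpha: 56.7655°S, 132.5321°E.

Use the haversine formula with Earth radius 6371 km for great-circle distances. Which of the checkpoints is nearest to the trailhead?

Distance to each, sorted:
Delta: 196.2 km
Bravo: 267.7 km
Alpha: 388.8 km
Charlie: 408.6 km
The nearest is Delta at 196.2 km.

Delta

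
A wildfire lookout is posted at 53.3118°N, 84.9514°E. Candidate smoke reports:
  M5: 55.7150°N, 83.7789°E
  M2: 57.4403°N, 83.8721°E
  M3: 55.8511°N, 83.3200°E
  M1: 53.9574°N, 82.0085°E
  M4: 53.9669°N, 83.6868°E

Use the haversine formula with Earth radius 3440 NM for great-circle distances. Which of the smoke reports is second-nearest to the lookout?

Distances from the lookout (53.3118°N, 84.9514°E):
M4: 59.8 NM
M1: 111.7 NM
M5: 150.0 NM
M3: 162.7 NM
M2: 250.6 NM
The second-nearest is M1 at 111.7 NM.

M1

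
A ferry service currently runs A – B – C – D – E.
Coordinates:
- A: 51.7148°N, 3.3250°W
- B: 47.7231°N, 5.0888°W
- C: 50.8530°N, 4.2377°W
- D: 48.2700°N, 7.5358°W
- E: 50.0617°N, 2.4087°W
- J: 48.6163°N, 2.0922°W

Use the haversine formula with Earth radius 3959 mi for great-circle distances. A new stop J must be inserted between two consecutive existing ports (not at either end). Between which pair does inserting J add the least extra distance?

Added distance for inserting J between each consecutive pair:
A–B: 85.3 mi
B–C: 113.4 mi
C–D: 200.7 mi
D–E: 88.9 mi
Smallest added distance is 85.3 mi, inserting between A and B.

between A and B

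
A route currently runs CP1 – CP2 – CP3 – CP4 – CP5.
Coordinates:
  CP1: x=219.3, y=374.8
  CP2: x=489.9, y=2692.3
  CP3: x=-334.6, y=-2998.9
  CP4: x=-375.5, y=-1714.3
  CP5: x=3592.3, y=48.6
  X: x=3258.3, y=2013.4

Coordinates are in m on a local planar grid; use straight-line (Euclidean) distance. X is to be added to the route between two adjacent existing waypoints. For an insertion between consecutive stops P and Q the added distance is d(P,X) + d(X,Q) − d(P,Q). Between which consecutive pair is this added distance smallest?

Added distance for inserting X between each consecutive pair:
CP1–CP2: 3969.8 m
CP2–CP3: 3266.8 m
CP3–CP4: 10087.6 m
CP4–CP5: 2857.0 m
Smallest added distance is 2857.0 m, inserting between CP4 and CP5.

between CP4 and CP5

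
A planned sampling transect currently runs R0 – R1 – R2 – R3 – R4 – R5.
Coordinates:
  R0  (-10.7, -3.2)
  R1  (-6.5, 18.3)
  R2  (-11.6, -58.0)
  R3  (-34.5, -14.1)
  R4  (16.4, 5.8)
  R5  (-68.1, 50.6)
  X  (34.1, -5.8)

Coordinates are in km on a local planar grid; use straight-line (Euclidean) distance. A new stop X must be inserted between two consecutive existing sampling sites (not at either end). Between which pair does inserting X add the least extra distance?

between R3 and R4

Added distance for inserting X between each consecutive pair:
R0–R1: 70.2 km
R1–R2: 40.1 km
R2–R3: 89.0 km
R3–R4: 35.6 km
R4–R5: 42.3 km
Smallest added distance is 35.6 km, inserting between R3 and R4.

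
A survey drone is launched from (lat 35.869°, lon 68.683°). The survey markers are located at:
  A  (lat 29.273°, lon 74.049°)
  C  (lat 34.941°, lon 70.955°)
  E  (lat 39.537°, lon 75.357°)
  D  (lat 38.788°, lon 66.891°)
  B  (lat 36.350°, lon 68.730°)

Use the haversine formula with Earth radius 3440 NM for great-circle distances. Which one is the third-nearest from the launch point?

D

Distance to each, sorted:
B: 29.0 NM
C: 124.4 NM
D: 195.0 NM
E: 385.8 NM
A: 479.9 NM
The third-nearest is D at 195.0 NM.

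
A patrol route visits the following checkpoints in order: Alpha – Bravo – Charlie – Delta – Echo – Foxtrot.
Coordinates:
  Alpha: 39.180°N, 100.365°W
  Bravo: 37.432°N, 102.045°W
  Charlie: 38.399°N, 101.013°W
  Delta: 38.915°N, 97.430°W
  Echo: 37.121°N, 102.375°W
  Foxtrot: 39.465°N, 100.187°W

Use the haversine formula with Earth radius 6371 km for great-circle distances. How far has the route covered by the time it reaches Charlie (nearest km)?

384 km

Leg distances:
Alpha→Bravo: 243.4 km  (cumulative 243.4 km)
Bravo→Charlie: 140.6 km  (cumulative 384.0 km)
Cumulative distance at Charlie ≈ 384 km.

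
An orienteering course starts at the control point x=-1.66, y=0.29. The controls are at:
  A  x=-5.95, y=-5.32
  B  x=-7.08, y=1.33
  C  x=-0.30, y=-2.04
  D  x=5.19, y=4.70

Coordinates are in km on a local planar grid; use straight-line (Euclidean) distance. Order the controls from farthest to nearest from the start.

D, A, B, C

Distances from the start:
D x=5.19, y=4.70: 8.1 km
A x=-5.95, y=-5.32: 7.1 km
B x=-7.08, y=1.33: 5.5 km
C x=-0.30, y=-2.04: 2.7 km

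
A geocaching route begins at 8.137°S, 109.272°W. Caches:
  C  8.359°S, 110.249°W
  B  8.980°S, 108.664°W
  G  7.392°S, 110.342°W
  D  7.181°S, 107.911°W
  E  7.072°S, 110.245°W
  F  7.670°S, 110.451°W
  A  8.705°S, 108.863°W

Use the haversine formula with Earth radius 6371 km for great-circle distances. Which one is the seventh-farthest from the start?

Distance to each, sorted:
D: 183.8 km
E: 159.8 km
G: 144.1 km
F: 139.9 km
B: 115.1 km
C: 110.3 km
A: 77.5 km
The seventh-farthest is A at 77.5 km.

A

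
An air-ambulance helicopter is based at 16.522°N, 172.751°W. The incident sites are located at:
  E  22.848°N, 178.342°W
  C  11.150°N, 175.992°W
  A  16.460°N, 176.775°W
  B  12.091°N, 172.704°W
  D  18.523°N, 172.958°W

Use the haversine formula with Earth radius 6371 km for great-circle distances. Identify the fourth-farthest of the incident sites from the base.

Distance to each, sorted:
E: 914.8 km
C: 692.2 km
B: 492.7 km
A: 429.1 km
D: 223.6 km
The fourth-farthest is A at 429.1 km.

A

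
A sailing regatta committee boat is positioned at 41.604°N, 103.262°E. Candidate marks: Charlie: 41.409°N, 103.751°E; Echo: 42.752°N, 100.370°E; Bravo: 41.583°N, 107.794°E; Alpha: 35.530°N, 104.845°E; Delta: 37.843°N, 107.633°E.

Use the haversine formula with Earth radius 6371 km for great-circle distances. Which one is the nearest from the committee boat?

Distance to each, sorted:
Charlie: 46.1 km
Echo: 270.3 km
Bravo: 376.8 km
Delta: 560.8 km
Alpha: 689.2 km
The nearest is Charlie at 46.1 km.

Charlie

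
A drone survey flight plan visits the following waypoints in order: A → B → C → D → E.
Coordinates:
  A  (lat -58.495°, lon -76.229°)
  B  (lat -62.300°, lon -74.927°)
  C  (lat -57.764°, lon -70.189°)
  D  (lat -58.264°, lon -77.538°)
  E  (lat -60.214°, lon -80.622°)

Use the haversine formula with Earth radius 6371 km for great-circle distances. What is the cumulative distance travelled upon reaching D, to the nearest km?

Leg distances:
A→B: 429.1 km  (cumulative 429.1 km)
B→C: 568.6 km  (cumulative 997.6 km)
C→D: 436.2 km  (cumulative 1433.8 km)
Cumulative distance at D ≈ 1434 km.

1434 km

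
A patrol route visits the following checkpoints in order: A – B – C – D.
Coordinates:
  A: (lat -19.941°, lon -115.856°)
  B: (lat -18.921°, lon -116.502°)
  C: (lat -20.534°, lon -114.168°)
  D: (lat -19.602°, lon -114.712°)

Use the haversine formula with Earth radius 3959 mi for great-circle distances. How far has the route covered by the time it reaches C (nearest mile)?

Leg distances:
A→B: 82.1 mi  (cumulative 82.1 mi)
B→C: 188.3 mi  (cumulative 270.4 mi)
Cumulative distance at C ≈ 270 mi.

270 mi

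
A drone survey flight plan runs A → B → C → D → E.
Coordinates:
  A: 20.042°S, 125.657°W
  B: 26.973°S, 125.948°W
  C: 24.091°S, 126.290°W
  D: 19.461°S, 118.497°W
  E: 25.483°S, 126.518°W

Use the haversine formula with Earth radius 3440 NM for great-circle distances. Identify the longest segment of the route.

Leg distances:
A→B: 416.4 NM
B→C: 174.0 NM
C→D: 515.6 NM
D→E: 573.1 NM
The longest leg is D–E at 573.1 NM.

D–E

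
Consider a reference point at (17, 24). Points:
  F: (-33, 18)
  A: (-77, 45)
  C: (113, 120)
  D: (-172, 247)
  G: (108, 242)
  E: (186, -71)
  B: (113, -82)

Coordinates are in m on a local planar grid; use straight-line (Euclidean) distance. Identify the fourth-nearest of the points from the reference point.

Distance to each, sorted:
F: 50.4 m
A: 96.3 m
C: 135.8 m
B: 143.0 m
E: 193.9 m
G: 236.2 m
D: 292.3 m
The fourth-nearest is B at 143.0 m.

B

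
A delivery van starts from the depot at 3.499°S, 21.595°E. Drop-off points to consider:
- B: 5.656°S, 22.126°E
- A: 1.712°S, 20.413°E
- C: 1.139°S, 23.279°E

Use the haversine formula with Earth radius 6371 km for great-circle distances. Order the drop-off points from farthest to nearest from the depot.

C, B, A

Computing each great-circle distance from 3.499°S, 21.595°E:
C 1.139°S, 23.279°E: 322.3 km
B 5.656°S, 22.126°E: 247.0 km
A 1.712°S, 20.413°E: 238.2 km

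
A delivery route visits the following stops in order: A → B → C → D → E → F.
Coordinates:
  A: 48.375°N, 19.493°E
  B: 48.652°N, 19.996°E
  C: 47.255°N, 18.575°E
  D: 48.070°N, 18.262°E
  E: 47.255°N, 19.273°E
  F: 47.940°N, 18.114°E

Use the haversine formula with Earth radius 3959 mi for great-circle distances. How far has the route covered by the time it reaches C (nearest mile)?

147 mi

Leg distances:
A→B: 29.9 mi  (cumulative 29.9 mi)
B→C: 116.8 mi  (cumulative 146.7 mi)
Cumulative distance at C ≈ 147 mi.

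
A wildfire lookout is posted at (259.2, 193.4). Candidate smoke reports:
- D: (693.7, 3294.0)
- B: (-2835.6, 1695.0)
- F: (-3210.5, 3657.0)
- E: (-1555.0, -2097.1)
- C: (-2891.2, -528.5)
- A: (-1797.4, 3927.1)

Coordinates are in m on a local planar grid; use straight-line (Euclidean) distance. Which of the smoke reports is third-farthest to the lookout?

B

Distances from the lookout ((259.2, 193.4)):
F: 4902.6 m
A: 4262.6 m
B: 3439.9 m
C: 3232.1 m
D: 3130.9 m
E: 2921.9 m
The third-farthest is B at 3439.9 m.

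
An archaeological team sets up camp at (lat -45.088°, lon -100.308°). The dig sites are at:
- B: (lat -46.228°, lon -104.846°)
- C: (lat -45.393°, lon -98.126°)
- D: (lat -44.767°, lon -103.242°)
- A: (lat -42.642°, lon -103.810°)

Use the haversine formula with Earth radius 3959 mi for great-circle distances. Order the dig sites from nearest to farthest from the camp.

Computing each great-circle distance from (lat -45.088°, lon -100.308°):
C (lat -45.393°, lon -98.126°): 108.2 mi
D (lat -44.767°, lon -103.242°): 145.2 mi
B (lat -46.228°, lon -104.846°): 232.8 mi
A (lat -42.642°, lon -103.810°): 242.9 mi

C, D, B, A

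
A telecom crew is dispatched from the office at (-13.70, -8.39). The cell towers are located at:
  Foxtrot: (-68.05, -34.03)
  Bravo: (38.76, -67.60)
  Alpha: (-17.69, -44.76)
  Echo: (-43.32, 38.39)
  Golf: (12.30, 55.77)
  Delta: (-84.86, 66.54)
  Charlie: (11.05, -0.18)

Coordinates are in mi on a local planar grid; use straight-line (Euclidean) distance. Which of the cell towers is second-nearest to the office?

Distance to each, sorted:
Charlie: 26.1 mi
Alpha: 36.6 mi
Echo: 55.4 mi
Foxtrot: 60.1 mi
Golf: 69.2 mi
Bravo: 79.1 mi
Delta: 103.3 mi
The second-nearest is Alpha at 36.6 mi.

Alpha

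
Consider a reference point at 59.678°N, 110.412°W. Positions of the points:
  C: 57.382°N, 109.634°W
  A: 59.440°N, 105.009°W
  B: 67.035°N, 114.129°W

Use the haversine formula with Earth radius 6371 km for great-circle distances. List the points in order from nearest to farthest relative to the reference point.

Distances from the reference point:
C 57.382°N, 109.634°W: 259.3 km
A 59.440°N, 105.009°W: 305.5 km
B 67.035°N, 114.129°W: 838.4 km

C, A, B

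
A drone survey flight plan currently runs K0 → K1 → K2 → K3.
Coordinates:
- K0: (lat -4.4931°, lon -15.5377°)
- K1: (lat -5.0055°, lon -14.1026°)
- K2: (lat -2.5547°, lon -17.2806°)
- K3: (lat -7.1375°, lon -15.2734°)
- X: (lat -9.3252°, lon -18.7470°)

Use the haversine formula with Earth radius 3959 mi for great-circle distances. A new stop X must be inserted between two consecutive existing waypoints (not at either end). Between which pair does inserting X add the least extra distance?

between K2 and K3

Added distance for inserting X between each consecutive pair:
K0–K1: 731.3 mi
K1–K2: 638.0 mi
K2–K3: 414.6 mi
Smallest added distance is 414.6 mi, inserting between K2 and K3.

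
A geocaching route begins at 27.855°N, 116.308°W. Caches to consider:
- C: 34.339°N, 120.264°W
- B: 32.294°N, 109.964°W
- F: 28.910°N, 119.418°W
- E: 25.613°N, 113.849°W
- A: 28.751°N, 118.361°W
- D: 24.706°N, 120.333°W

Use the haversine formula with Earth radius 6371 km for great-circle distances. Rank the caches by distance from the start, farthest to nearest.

Distance from the start at 27.855°N, 116.308°W to each:
C 34.339°N, 120.264°W: 813.2 km
B 32.294°N, 109.964°W: 784.7 km
D 24.706°N, 120.333°W: 532.5 km
E 25.613°N, 113.849°W: 349.0 km
F 28.910°N, 119.418°W: 326.1 km
A 28.751°N, 118.361°W: 224.3 km

C, B, D, E, F, A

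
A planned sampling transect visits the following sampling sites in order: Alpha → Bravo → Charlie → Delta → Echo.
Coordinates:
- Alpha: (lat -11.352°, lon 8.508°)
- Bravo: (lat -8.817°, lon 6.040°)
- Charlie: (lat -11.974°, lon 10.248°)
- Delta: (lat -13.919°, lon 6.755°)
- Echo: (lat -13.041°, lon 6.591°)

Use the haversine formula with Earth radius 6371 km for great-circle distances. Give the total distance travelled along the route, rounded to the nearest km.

1504 km

Leg distances:
Alpha→Bravo: 390.4 km  (cumulative 390.4 km)
Bravo→Charlie: 578.8 km  (cumulative 969.2 km)
Charlie→Delta: 435.9 km  (cumulative 1405.2 km)
Delta→Echo: 99.2 km  (cumulative 1504.4 km)
Total route length ≈ 1504 km.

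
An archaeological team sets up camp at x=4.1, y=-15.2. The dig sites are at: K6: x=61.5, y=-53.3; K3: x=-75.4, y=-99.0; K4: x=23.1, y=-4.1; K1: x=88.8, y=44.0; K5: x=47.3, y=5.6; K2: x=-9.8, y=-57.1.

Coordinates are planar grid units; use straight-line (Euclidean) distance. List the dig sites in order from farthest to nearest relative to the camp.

Distances from the camp:
K3 x=-75.4, y=-99.0: 115.5
K1 x=88.8, y=44.0: 103.3
K6 x=61.5, y=-53.3: 68.9
K5 x=47.3, y=5.6: 47.9
K2 x=-9.8, y=-57.1: 44.1
K4 x=23.1, y=-4.1: 22.0

K3, K1, K6, K5, K2, K4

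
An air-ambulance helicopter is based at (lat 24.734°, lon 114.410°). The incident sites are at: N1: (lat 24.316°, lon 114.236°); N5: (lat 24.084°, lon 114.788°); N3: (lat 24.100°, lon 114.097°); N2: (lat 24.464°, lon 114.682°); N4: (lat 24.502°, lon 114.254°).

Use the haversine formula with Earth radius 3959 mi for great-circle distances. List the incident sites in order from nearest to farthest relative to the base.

Computing each great-circle distance from (lat 24.734°, lon 114.410°):
N4 (lat 24.502°, lon 114.254°): 18.8 mi
N2 (lat 24.464°, lon 114.682°): 25.3 mi
N1 (lat 24.316°, lon 114.236°): 30.9 mi
N3 (lat 24.100°, lon 114.097°): 48.0 mi
N5 (lat 24.084°, lon 114.788°): 50.8 mi

N4, N2, N1, N3, N5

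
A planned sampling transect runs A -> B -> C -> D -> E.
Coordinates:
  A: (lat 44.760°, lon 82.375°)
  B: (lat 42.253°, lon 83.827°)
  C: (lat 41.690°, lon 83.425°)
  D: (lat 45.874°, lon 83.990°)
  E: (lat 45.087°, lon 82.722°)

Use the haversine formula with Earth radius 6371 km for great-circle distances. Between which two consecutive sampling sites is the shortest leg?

B–C

Leg distances:
A→B: 302.3 km
B→C: 70.9 km
C→D: 467.4 km
D→E: 132.0 km
The shortest leg is B–C at 70.9 km.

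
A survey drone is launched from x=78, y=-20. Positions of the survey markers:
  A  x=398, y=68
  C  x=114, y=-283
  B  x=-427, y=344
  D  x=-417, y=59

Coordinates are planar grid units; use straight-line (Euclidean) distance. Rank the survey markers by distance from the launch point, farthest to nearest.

B, D, A, C

Distances from the launch point:
B x=-427, y=344: 622.5
D x=-417, y=59: 501.3
A x=398, y=68: 331.9
C x=114, y=-283: 265.5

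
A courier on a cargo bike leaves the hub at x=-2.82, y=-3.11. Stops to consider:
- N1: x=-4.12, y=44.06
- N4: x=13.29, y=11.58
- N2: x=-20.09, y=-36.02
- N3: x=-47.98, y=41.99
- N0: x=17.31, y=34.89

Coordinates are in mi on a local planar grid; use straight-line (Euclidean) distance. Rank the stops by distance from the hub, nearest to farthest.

N4, N2, N0, N1, N3

Distances from the hub:
N4 x=13.29, y=11.58: 21.8 mi
N2 x=-20.09, y=-36.02: 37.2 mi
N0 x=17.31, y=34.89: 43.0 mi
N1 x=-4.12, y=44.06: 47.2 mi
N3 x=-47.98, y=41.99: 63.8 mi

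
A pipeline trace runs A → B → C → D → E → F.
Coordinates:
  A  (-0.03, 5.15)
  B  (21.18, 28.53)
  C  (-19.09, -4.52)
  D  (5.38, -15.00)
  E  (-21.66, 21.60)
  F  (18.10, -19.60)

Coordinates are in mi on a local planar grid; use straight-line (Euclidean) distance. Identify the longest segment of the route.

Leg distances:
A→B: 31.6 mi
B→C: 52.1 mi
C→D: 26.6 mi
D→E: 45.5 mi
E→F: 57.3 mi
The longest leg is E–F at 57.3 mi.

E–F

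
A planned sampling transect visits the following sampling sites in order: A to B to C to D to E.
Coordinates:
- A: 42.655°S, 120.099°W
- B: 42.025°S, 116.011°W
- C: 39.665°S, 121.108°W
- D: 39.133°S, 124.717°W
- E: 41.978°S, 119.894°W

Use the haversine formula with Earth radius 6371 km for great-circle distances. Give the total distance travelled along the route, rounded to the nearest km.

Leg distances:
A→B: 343.2 km  (cumulative 343.2 km)
B→C: 502.5 km  (cumulative 845.7 km)
C→D: 315.7 km  (cumulative 1161.4 km)
D→E: 515.7 km  (cumulative 1677.1 km)
Total route length ≈ 1677 km.

1677 km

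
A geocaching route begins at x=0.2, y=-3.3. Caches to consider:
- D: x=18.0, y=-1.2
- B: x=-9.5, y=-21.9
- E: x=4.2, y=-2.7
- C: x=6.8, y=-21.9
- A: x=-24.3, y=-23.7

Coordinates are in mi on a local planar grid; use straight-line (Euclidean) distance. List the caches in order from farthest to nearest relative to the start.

A, B, C, D, E

Computing each straight-line distance from x=0.2, y=-3.3:
A x=-24.3, y=-23.7: 31.9 mi
B x=-9.5, y=-21.9: 21.0 mi
C x=6.8, y=-21.9: 19.7 mi
D x=18.0, y=-1.2: 17.9 mi
E x=4.2, y=-2.7: 4.0 mi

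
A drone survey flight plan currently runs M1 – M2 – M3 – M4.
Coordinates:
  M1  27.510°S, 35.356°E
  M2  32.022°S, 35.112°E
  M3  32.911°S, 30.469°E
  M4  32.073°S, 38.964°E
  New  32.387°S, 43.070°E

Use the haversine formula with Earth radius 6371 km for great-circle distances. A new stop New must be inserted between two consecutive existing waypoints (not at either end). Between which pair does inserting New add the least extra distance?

Added distance for inserting New between each consecutive pair:
M1–M2: 1167.0 km
M2–M3: 1483.6 km
M3–M4: 766.3 km
Smallest added distance is 766.3 km, inserting between M3 and M4.

between M3 and M4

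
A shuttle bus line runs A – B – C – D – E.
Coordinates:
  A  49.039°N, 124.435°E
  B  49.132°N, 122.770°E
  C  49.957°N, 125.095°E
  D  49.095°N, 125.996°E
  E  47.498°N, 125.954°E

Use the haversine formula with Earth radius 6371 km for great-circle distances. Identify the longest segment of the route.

B–C

Leg distances:
A→B: 121.7 km
B→C: 191.2 km
C→D: 115.8 km
D→E: 177.6 km
The longest leg is B–C at 191.2 km.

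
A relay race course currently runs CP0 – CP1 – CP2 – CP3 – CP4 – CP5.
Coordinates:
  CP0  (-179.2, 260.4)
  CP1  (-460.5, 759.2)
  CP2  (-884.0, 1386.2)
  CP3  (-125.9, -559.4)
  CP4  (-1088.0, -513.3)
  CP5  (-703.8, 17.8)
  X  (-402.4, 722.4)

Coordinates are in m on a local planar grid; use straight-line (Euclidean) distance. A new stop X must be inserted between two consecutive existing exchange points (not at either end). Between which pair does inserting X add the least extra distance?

Added distance for inserting X between each consecutive pair:
CP0–CP1: 9.2 m
CP1–CP2: 132.3 m
CP2–CP3: 43.3 m
CP3–CP4: 1761.2 m
CP4–CP5: 1524.0 m
Smallest added distance is 9.2 m, inserting between CP0 and CP1.

between CP0 and CP1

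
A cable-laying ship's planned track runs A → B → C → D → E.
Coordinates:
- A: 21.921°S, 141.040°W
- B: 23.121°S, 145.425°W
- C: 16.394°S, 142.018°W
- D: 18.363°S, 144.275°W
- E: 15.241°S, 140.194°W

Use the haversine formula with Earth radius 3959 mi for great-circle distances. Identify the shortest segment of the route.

Leg distances:
A→B: 291.9 mi
B→C: 514.8 mi
C→D: 201.6 mi
D→E: 345.5 mi
The shortest leg is C–D at 201.6 mi.

C–D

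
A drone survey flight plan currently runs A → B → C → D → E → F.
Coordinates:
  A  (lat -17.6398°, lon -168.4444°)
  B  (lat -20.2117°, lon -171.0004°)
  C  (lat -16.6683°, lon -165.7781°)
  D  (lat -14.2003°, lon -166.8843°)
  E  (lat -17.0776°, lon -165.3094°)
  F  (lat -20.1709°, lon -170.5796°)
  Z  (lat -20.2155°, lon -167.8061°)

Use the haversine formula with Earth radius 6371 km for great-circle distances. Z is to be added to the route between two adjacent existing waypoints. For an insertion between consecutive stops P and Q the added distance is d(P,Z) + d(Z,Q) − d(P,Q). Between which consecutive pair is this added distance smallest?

Added distance for inserting Z between each consecutive pair:
A–B: 235.0 km
B–C: 104.8 km
C–D: 825.7 km
D–E: 751.3 km
E–F: 73.3 km
Smallest added distance is 73.3 km, inserting between E and F.

between E and F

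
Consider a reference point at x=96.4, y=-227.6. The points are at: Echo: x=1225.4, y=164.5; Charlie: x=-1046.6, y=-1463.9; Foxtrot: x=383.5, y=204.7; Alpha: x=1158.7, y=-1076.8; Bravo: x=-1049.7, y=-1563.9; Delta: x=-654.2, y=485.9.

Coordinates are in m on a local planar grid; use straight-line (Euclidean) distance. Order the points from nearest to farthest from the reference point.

Foxtrot, Delta, Echo, Alpha, Charlie, Bravo

Distance from the reference point at x=96.4, y=-227.6 to each:
Foxtrot x=383.5, y=204.7: 519.0 m
Delta x=-654.2, y=485.9: 1035.6 m
Echo x=1225.4, y=164.5: 1195.1 m
Alpha x=1158.7, y=-1076.8: 1360.0 m
Charlie x=-1046.6, y=-1463.9: 1683.7 m
Bravo x=-1049.7, y=-1563.9: 1760.5 m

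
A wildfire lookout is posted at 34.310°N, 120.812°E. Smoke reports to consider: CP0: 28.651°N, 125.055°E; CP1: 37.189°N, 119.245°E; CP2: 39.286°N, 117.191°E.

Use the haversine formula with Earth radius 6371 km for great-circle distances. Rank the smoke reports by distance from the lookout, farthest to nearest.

CP0, CP2, CP1

Distances from the lookout:
CP0 28.651°N, 125.055°E: 746.7 km
CP2 39.286°N, 117.191°E: 640.2 km
CP1 37.189°N, 119.245°E: 350.0 km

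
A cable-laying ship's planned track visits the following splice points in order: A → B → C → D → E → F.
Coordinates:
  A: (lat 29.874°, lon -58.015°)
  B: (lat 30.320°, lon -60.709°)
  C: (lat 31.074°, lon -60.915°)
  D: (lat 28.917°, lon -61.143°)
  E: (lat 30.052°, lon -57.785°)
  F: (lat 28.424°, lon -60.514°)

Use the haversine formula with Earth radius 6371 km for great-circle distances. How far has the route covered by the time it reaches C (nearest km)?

Leg distances:
A→B: 263.9 km  (cumulative 263.9 km)
B→C: 86.1 km  (cumulative 350.0 km)
Cumulative distance at C ≈ 350 km.

350 km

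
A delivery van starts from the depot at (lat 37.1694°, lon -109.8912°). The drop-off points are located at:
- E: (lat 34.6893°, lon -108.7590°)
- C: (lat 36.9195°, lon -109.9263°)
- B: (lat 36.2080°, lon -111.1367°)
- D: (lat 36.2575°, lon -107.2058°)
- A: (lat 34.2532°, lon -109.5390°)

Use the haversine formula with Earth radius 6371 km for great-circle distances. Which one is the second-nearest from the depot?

B

Distance to each, sorted:
C: 28.0 km
B: 154.1 km
D: 259.9 km
E: 294.0 km
A: 325.8 km
The second-nearest is B at 154.1 km.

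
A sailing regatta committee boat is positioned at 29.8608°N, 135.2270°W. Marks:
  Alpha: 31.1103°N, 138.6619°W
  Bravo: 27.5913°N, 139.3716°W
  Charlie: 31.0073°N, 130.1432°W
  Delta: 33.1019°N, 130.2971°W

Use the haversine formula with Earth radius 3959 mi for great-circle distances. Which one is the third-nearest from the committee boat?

Charlie

Distance to each, sorted:
Alpha: 222.0 mi
Bravo: 296.0 mi
Charlie: 313.0 mi
Delta: 366.7 mi
The third-nearest is Charlie at 313.0 mi.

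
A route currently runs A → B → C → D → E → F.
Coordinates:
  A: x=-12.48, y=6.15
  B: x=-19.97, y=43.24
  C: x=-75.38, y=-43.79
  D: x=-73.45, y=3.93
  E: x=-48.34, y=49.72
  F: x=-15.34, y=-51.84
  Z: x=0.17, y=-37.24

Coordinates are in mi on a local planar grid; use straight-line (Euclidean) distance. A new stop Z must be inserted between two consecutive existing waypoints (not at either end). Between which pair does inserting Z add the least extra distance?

between E and F

Added distance for inserting Z between each consecutive pair:
A–B: 90.3 mi
B–C: 55.6 mi
C–D: 112.4 mi
D–E: 131.7 mi
E–F: 14.1 mi
Smallest added distance is 14.1 mi, inserting between E and F.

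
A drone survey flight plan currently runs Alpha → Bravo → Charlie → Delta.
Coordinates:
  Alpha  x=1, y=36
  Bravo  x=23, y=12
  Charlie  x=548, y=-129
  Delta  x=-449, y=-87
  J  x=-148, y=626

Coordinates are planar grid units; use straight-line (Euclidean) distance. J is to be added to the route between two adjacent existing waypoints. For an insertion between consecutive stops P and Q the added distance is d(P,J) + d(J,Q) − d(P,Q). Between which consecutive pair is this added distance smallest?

Added distance for inserting J between each consecutive pair:
Alpha–Bravo: 1213.3
Bravo–Charlie: 1120.6
Charlie–Delta: 802.9
Smallest added distance is 802.9, inserting between Charlie and Delta.

between Charlie and Delta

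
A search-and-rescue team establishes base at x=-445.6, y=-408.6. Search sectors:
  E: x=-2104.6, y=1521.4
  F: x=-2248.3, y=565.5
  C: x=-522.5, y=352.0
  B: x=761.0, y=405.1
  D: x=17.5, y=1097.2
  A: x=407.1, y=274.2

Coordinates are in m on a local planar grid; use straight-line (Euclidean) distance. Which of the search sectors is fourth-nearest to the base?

Distance to each, sorted:
C: 764.5 m
A: 1092.4 m
B: 1455.3 m
D: 1575.4 m
F: 2049.0 m
E: 2545.0 m
The fourth-nearest is D at 1575.4 m.

D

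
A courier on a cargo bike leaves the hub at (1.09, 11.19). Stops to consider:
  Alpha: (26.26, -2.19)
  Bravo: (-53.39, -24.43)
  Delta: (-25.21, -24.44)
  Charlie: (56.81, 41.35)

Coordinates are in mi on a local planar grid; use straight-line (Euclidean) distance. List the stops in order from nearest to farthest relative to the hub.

Alpha, Delta, Charlie, Bravo

Distance from the hub at (1.09, 11.19) to each:
Alpha (26.26, -2.19): 28.5 mi
Delta (-25.21, -24.44): 44.3 mi
Charlie (56.81, 41.35): 63.4 mi
Bravo (-53.39, -24.43): 65.1 mi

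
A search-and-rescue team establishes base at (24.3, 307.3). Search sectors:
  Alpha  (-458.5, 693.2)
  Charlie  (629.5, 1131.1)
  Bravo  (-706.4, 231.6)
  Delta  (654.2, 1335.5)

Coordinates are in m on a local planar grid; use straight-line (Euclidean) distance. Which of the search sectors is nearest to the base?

Alpha

Distance to each, sorted:
Alpha: 618.1 m
Bravo: 734.6 m
Charlie: 1022.2 m
Delta: 1205.8 m
The nearest is Alpha at 618.1 m.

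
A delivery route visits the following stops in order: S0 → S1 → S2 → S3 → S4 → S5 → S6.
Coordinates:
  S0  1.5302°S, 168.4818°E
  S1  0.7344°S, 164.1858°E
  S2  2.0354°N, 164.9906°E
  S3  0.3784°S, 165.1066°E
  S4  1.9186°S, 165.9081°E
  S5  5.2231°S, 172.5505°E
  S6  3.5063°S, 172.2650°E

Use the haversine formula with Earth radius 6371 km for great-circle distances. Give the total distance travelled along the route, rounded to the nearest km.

Leg distances:
S0→S1: 485.7 km  (cumulative 485.7 km)
S1→S2: 320.7 km  (cumulative 806.4 km)
S2→S3: 268.7 km  (cumulative 1075.2 km)
S3→S4: 193.1 km  (cumulative 1268.2 km)
S4→S5: 823.6 km  (cumulative 2091.8 km)
S5→S6: 193.5 km  (cumulative 2285.3 km)
Total route length ≈ 2285 km.

2285 km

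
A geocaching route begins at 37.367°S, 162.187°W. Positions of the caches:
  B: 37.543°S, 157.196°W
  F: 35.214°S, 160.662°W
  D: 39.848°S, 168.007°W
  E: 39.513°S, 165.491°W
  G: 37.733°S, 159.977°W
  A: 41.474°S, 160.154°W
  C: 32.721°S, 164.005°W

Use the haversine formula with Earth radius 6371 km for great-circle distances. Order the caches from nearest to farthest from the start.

Distances from the start:
G 37.733°S, 159.977°W: 199.0 km
F 35.214°S, 160.662°W: 275.7 km
E 39.513°S, 165.491°W: 373.8 km
B 37.543°S, 157.196°W: 440.9 km
A 41.474°S, 160.154°W: 488.9 km
C 32.721°S, 164.005°W: 542.4 km
D 39.848°S, 168.007°W: 575.9 km

G, F, E, B, A, C, D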